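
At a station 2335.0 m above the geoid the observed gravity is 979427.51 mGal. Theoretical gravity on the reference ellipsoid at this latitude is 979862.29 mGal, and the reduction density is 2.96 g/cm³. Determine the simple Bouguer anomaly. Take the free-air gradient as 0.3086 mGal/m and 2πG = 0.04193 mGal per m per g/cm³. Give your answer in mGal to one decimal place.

-4.0

Free-air correction = 0.3086 × 2335.0 = 720.58 mGal
Free-air anomaly = 979427.51 − 979862.29 + (720.58) = 285.80 mGal
Bouguer slab correction = 0.04193 × 2.96 × 2335.0 = 289.80 mGal
Simple Bouguer anomaly = 285.80 − (289.80) = -4.00 mGal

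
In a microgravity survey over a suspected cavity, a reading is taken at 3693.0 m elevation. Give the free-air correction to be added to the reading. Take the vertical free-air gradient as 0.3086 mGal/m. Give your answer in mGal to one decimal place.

1139.7

Free-air correction = 0.3086 × 3693.0 = 1139.7 mGal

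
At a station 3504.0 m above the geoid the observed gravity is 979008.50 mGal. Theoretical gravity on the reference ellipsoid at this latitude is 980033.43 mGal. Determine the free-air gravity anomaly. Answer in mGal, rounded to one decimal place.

Free-air correction = 0.3086 × 3504.0 = 1081.33 mGal
Free-air anomaly = 979008.50 − 980033.43 + (1081.33) = 56.40 mGal

56.4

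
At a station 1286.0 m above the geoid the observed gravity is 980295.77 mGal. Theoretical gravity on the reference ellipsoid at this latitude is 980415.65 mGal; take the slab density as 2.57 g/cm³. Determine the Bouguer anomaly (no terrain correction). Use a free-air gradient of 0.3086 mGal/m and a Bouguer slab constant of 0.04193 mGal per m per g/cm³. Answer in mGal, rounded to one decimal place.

Free-air correction = 0.3086 × 1286.0 = 396.86 mGal
Free-air anomaly = 980295.77 − 980415.65 + (396.86) = 276.98 mGal
Bouguer slab correction = 0.04193 × 2.57 × 1286.0 = 138.58 mGal
Simple Bouguer anomaly = 276.98 − (138.58) = 138.40 mGal

138.4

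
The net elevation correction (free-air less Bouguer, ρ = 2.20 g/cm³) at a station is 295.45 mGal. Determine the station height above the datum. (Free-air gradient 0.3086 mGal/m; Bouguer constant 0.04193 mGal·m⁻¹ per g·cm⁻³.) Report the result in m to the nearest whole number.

Combined gradient = 0.3086 − 0.04193 × 2.20 = 0.2163540 mGal/m
h = 295.45 / 0.2163540 = 1365.59 m

1366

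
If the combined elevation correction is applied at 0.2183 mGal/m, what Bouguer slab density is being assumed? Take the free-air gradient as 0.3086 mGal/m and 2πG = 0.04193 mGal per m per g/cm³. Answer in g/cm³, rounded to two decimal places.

0.2183 = 0.3086 − 0.04193 × ρ
ρ = (0.3086 − 0.2183) / 0.04193 = 2.15 g/cm³

2.15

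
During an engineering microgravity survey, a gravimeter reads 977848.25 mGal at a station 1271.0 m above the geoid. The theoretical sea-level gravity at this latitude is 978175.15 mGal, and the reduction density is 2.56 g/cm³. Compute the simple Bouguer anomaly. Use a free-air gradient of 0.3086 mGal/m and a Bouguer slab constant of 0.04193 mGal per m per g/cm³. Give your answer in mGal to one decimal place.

Free-air correction = 0.3086 × 1271.0 = 392.23 mGal
Free-air anomaly = 977848.25 − 978175.15 + (392.23) = 65.33 mGal
Bouguer slab correction = 0.04193 × 2.56 × 1271.0 = 136.43 mGal
Simple Bouguer anomaly = 65.33 − (136.43) = -71.10 mGal

-71.1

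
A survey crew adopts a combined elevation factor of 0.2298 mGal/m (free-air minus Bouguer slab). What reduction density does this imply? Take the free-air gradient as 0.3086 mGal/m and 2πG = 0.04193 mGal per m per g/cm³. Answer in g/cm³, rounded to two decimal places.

0.2298 = 0.3086 − 0.04193 × ρ
ρ = (0.3086 − 0.2298) / 0.04193 = 1.88 g/cm³

1.88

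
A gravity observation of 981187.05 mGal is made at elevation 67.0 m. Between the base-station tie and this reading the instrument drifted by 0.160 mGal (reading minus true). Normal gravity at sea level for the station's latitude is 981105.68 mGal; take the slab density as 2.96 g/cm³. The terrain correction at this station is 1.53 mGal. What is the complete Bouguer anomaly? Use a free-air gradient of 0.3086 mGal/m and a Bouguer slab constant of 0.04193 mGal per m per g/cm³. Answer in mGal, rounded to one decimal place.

95.1

Drift-corrected reading = 981187.05 − (0.160) = 981186.890 mGal
Free-air correction = 0.3086 × 67.0 = 20.68 mGal
Free-air anomaly = 981186.890 − 981105.68 + (20.68) = 101.890 mGal
Bouguer slab correction = 0.04193 × 2.96 × 67.0 = 8.32 mGal
Simple Bouguer anomaly = 101.890 − (8.32) = 93.570 mGal
Complete Bouguer anomaly = 93.570 + 1.53 = 95.100 mGal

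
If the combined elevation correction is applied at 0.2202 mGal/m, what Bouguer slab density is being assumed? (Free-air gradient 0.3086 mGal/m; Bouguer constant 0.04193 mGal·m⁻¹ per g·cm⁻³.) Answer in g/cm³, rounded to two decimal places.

2.11

0.2202 = 0.3086 − 0.04193 × ρ
ρ = (0.3086 − 0.2202) / 0.04193 = 2.11 g/cm³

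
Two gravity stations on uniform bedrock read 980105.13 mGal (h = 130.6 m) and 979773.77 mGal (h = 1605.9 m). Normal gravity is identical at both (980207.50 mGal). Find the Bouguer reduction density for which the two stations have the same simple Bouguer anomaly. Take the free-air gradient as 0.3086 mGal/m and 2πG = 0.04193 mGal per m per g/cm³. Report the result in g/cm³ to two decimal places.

2.00

Δg_obs = 979773.77 − 980105.13 = -331.36 mGal over Δh = 1605.9 − 130.6 = 1475.3 m
Equal Bouguer anomalies ⇒ Δg_obs + (0.3086 − 0.04193ρ)·Δh = 0
0.3086 − 0.04193ρ = −Δg_obs/Δh = 0.22461
ρ = (0.3086 − 0.22461) / 0.04193 = 2.00 g/cm³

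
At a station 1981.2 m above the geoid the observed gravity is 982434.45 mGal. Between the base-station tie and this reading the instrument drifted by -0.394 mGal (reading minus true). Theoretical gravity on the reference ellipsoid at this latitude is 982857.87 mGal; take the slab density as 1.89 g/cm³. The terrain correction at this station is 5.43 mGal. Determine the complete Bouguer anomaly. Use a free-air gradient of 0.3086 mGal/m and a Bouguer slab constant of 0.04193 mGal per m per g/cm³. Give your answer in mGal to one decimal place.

36.8

Drift-corrected reading = 982434.45 − (-0.394) = 982434.844 mGal
Free-air correction = 0.3086 × 1981.2 = 611.40 mGal
Free-air anomaly = 982434.844 − 982857.87 + (611.40) = 188.374 mGal
Bouguer slab correction = 0.04193 × 1.89 × 1981.2 = 157.01 mGal
Simple Bouguer anomaly = 188.374 − (157.01) = 31.364 mGal
Complete Bouguer anomaly = 31.364 + 5.43 = 36.794 mGal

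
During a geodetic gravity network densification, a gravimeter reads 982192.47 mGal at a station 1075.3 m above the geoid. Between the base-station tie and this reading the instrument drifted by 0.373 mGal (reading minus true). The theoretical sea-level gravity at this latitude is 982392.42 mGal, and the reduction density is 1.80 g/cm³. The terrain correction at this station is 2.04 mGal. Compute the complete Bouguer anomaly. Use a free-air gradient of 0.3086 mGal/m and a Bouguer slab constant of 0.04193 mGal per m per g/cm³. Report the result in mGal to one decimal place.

Drift-corrected reading = 982192.47 − (0.373) = 982192.097 mGal
Free-air correction = 0.3086 × 1075.3 = 331.84 mGal
Free-air anomaly = 982192.097 − 982392.42 + (331.84) = 131.517 mGal
Bouguer slab correction = 0.04193 × 1.80 × 1075.3 = 81.16 mGal
Simple Bouguer anomaly = 131.517 − (81.16) = 50.357 mGal
Complete Bouguer anomaly = 50.357 + 2.04 = 52.397 mGal

52.4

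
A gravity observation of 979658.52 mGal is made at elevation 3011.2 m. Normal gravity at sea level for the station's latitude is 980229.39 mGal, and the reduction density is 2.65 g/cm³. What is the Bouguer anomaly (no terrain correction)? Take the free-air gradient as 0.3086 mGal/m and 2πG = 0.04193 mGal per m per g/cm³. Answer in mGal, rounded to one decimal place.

23.8

Free-air correction = 0.3086 × 3011.2 = 929.26 mGal
Free-air anomaly = 979658.52 − 980229.39 + (929.26) = 358.39 mGal
Bouguer slab correction = 0.04193 × 2.65 × 3011.2 = 334.59 mGal
Simple Bouguer anomaly = 358.39 − (334.59) = 23.80 mGal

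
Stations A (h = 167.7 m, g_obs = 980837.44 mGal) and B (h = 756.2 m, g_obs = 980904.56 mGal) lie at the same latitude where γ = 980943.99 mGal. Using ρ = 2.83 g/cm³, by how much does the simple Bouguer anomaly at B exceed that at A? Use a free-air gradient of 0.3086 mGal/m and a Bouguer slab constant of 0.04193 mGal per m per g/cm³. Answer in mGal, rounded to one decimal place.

178.9

Δg_SB(A) = 980837.44 − 980943.99 + 0.3086×167.7 − 0.04193×2.83×167.7 = -74.70 mGal
Δg_SB(B) = 980904.56 − 980943.99 + 0.3086×756.2 − 0.04193×2.83×756.2 = 104.20 mGal
Difference = 104.20 − (-74.70) = 178.90 mGal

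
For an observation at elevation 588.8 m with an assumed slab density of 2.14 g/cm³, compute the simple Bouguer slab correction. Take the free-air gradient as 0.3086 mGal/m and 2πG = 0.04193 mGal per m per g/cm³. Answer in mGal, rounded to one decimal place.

Bouguer slab correction = 0.04193 × 2.14 × 588.8 = 52.8 mGal

52.8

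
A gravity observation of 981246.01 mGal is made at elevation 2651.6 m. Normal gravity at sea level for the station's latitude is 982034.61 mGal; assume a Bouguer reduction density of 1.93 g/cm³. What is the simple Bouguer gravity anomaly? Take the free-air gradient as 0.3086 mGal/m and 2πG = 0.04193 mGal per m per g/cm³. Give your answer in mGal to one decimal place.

-184.9

Free-air correction = 0.3086 × 2651.6 = 818.28 mGal
Free-air anomaly = 981246.01 − 982034.61 + (818.28) = 29.68 mGal
Bouguer slab correction = 0.04193 × 1.93 × 2651.6 = 214.58 mGal
Simple Bouguer anomaly = 29.68 − (214.58) = -184.90 mGal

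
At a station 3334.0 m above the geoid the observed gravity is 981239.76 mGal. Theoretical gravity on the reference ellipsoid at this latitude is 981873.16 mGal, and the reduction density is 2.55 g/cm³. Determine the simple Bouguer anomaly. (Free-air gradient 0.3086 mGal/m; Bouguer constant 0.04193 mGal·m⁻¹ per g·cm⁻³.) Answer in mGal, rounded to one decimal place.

39.0

Free-air correction = 0.3086 × 3334.0 = 1028.87 mGal
Free-air anomaly = 981239.76 − 981873.16 + (1028.87) = 395.47 mGal
Bouguer slab correction = 0.04193 × 2.55 × 3334.0 = 356.48 mGal
Simple Bouguer anomaly = 395.47 − (356.48) = 38.99 mGal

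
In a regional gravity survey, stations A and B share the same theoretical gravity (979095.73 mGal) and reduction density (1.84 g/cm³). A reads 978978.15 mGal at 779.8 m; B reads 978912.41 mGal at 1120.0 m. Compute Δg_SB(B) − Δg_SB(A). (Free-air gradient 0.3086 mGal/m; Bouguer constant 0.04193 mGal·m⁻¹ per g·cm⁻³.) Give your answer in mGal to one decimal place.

Δg_SB(A) = 978978.15 − 979095.73 + 0.3086×779.8 − 0.04193×1.84×779.8 = 62.90 mGal
Δg_SB(B) = 978912.41 − 979095.73 + 0.3086×1120.0 − 0.04193×1.84×1120.0 = 75.90 mGal
Difference = 75.90 − (62.90) = 13.00 mGal

13.0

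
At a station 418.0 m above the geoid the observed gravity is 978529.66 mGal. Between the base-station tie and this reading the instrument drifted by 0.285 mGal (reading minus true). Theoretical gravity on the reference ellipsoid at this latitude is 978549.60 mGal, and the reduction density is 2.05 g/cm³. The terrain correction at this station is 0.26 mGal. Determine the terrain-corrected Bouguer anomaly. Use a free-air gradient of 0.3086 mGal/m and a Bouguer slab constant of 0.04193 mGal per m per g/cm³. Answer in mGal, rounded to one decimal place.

73.1

Drift-corrected reading = 978529.66 − (0.285) = 978529.375 mGal
Free-air correction = 0.3086 × 418.0 = 128.99 mGal
Free-air anomaly = 978529.375 − 978549.60 + (128.99) = 108.765 mGal
Bouguer slab correction = 0.04193 × 2.05 × 418.0 = 35.93 mGal
Simple Bouguer anomaly = 108.765 − (35.93) = 72.835 mGal
Complete Bouguer anomaly = 72.835 + 0.26 = 73.095 mGal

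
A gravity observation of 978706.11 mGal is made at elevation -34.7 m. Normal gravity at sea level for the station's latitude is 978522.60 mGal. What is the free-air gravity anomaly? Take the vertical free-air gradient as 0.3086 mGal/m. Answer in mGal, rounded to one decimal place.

Free-air correction = 0.3086 × -34.7 = -10.71 mGal
Free-air anomaly = 978706.11 − 978522.60 + (-10.71) = 172.80 mGal

172.8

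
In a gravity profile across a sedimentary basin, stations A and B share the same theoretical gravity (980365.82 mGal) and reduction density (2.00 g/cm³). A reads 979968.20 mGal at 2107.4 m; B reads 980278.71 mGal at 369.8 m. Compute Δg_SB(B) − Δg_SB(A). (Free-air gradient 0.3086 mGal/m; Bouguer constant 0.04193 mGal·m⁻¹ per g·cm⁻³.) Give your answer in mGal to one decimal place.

Δg_SB(A) = 979968.20 − 980365.82 + 0.3086×2107.4 − 0.04193×2.00×2107.4 = 76.00 mGal
Δg_SB(B) = 980278.71 − 980365.82 + 0.3086×369.8 − 0.04193×2.00×369.8 = -4.00 mGal
Difference = -4.00 − (76.00) = -80.00 mGal

-80.0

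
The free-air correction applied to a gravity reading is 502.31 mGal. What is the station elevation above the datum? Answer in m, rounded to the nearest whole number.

1628

h = 502.31 / 0.3086 = 1627.71 m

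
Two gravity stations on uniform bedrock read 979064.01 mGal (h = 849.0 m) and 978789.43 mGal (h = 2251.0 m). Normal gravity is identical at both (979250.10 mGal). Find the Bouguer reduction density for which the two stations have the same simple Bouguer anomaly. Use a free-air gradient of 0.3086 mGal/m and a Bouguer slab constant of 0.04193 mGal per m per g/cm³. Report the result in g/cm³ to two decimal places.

Δg_obs = 978789.43 − 979064.01 = -274.58 mGal over Δh = 2251.0 − 849.0 = 1402.0 m
Equal Bouguer anomalies ⇒ Δg_obs + (0.3086 − 0.04193ρ)·Δh = 0
0.3086 − 0.04193ρ = −Δg_obs/Δh = 0.19585
ρ = (0.3086 − 0.19585) / 0.04193 = 2.69 g/cm³

2.69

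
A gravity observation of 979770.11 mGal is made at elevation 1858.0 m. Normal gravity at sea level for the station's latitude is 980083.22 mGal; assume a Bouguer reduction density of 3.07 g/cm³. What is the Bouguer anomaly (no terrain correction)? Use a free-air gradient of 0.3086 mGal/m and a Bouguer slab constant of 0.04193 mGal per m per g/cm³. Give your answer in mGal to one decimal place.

Free-air correction = 0.3086 × 1858.0 = 573.38 mGal
Free-air anomaly = 979770.11 − 980083.22 + (573.38) = 260.27 mGal
Bouguer slab correction = 0.04193 × 3.07 × 1858.0 = 239.17 mGal
Simple Bouguer anomaly = 260.27 − (239.17) = 21.10 mGal

21.1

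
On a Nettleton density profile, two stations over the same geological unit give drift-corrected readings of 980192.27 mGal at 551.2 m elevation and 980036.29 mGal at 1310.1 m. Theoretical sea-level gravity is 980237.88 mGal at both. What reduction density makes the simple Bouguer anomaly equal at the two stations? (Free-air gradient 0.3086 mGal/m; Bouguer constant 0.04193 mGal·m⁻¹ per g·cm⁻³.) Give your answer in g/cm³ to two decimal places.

2.46

Δg_obs = 980036.29 − 980192.27 = -155.98 mGal over Δh = 1310.1 − 551.2 = 758.9 m
Equal Bouguer anomalies ⇒ Δg_obs + (0.3086 − 0.04193ρ)·Δh = 0
0.3086 − 0.04193ρ = −Δg_obs/Δh = 0.20553
ρ = (0.3086 − 0.20553) / 0.04193 = 2.46 g/cm³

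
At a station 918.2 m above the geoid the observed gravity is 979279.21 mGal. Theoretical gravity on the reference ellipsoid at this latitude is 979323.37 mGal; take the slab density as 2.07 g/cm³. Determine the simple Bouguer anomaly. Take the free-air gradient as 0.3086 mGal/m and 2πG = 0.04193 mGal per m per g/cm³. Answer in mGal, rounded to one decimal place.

159.5

Free-air correction = 0.3086 × 918.2 = 283.36 mGal
Free-air anomaly = 979279.21 − 979323.37 + (283.36) = 239.20 mGal
Bouguer slab correction = 0.04193 × 2.07 × 918.2 = 79.70 mGal
Simple Bouguer anomaly = 239.20 − (79.70) = 159.50 mGal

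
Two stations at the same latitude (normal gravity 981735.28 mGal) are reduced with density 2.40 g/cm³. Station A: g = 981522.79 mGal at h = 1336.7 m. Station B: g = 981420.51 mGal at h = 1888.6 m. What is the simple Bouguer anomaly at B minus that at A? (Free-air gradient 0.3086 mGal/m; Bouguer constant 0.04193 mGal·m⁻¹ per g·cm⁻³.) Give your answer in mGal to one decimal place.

12.5

Δg_SB(A) = 981522.79 − 981735.28 + 0.3086×1336.7 − 0.04193×2.40×1336.7 = 65.50 mGal
Δg_SB(B) = 981420.51 − 981735.28 + 0.3086×1888.6 − 0.04193×2.40×1888.6 = 78.00 mGal
Difference = 78.00 − (65.50) = 12.50 mGal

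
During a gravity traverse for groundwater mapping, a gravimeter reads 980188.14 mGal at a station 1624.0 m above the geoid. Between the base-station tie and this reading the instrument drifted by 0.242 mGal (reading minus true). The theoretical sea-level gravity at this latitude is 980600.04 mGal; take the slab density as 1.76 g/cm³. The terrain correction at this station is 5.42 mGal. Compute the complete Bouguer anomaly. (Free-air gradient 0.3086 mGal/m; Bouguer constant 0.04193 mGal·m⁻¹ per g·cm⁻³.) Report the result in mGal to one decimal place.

-25.4

Drift-corrected reading = 980188.14 − (0.242) = 980187.898 mGal
Free-air correction = 0.3086 × 1624.0 = 501.17 mGal
Free-air anomaly = 980187.898 − 980600.04 + (501.17) = 89.028 mGal
Bouguer slab correction = 0.04193 × 1.76 × 1624.0 = 119.85 mGal
Simple Bouguer anomaly = 89.028 − (119.85) = -30.822 mGal
Complete Bouguer anomaly = -30.822 + 5.42 = -25.402 mGal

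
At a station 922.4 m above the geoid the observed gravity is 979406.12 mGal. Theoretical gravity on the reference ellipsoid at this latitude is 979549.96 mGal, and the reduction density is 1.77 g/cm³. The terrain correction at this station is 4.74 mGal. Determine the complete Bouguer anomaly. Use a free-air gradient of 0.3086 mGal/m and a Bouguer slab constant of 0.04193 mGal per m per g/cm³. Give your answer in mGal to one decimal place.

Free-air correction = 0.3086 × 922.4 = 284.65 mGal
Free-air anomaly = 979406.12 − 979549.96 + (284.65) = 140.81 mGal
Bouguer slab correction = 0.04193 × 1.77 × 922.4 = 68.46 mGal
Simple Bouguer anomaly = 140.81 − (68.46) = 72.35 mGal
Complete Bouguer anomaly = 72.35 + 4.74 = 77.09 mGal

77.1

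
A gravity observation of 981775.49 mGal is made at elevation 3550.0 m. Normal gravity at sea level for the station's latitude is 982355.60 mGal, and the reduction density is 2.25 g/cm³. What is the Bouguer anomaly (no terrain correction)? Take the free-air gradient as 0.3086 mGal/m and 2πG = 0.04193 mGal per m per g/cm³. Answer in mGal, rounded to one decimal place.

Free-air correction = 0.3086 × 3550.0 = 1095.53 mGal
Free-air anomaly = 981775.49 − 982355.60 + (1095.53) = 515.42 mGal
Bouguer slab correction = 0.04193 × 2.25 × 3550.0 = 334.92 mGal
Simple Bouguer anomaly = 515.42 − (334.92) = 180.50 mGal

180.5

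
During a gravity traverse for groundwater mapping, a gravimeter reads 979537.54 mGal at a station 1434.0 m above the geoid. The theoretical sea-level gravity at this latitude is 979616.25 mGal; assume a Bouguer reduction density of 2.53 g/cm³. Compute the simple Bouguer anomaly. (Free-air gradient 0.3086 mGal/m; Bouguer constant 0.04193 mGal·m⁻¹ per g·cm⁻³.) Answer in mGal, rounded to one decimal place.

211.7

Free-air correction = 0.3086 × 1434.0 = 442.53 mGal
Free-air anomaly = 979537.54 − 979616.25 + (442.53) = 363.82 mGal
Bouguer slab correction = 0.04193 × 2.53 × 1434.0 = 152.12 mGal
Simple Bouguer anomaly = 363.82 − (152.12) = 211.70 mGal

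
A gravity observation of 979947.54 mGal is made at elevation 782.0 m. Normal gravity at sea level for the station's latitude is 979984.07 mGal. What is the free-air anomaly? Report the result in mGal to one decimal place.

Free-air correction = 0.3086 × 782.0 = 241.33 mGal
Free-air anomaly = 979947.54 − 979984.07 + (241.33) = 204.80 mGal

204.8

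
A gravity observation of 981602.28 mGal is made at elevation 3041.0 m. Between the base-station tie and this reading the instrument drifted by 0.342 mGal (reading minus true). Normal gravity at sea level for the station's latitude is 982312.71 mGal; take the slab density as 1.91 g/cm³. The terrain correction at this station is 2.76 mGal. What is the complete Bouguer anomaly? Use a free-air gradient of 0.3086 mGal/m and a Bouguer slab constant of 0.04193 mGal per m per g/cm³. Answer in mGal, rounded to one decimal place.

Drift-corrected reading = 981602.28 − (0.342) = 981601.938 mGal
Free-air correction = 0.3086 × 3041.0 = 938.45 mGal
Free-air anomaly = 981601.938 − 982312.71 + (938.45) = 227.678 mGal
Bouguer slab correction = 0.04193 × 1.91 × 3041.0 = 243.54 mGal
Simple Bouguer anomaly = 227.678 − (243.54) = -15.862 mGal
Complete Bouguer anomaly = -15.862 + 2.76 = -13.102 mGal

-13.1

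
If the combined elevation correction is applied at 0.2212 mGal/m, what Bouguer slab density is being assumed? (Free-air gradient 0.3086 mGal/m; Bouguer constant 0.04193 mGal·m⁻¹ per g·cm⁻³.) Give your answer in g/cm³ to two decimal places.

2.08

0.2212 = 0.3086 − 0.04193 × ρ
ρ = (0.3086 − 0.2212) / 0.04193 = 2.08 g/cm³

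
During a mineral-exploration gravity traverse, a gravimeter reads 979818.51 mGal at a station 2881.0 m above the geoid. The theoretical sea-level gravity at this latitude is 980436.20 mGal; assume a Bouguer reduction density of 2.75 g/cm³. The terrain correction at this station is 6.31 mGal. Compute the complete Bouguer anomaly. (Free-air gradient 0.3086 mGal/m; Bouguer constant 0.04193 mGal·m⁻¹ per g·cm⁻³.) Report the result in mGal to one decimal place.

-54.5

Free-air correction = 0.3086 × 2881.0 = 889.08 mGal
Free-air anomaly = 979818.51 − 980436.20 + (889.08) = 271.39 mGal
Bouguer slab correction = 0.04193 × 2.75 × 2881.0 = 332.20 mGal
Simple Bouguer anomaly = 271.39 − (332.20) = -60.81 mGal
Complete Bouguer anomaly = -60.81 + 6.31 = -54.50 mGal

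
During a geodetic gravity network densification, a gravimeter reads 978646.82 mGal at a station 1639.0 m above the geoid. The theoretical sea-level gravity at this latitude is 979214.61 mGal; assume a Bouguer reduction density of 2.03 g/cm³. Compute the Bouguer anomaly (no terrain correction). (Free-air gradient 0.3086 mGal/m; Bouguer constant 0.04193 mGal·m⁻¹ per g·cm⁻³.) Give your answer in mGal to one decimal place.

Free-air correction = 0.3086 × 1639.0 = 505.80 mGal
Free-air anomaly = 978646.82 − 979214.61 + (505.80) = -61.99 mGal
Bouguer slab correction = 0.04193 × 2.03 × 1639.0 = 139.51 mGal
Simple Bouguer anomaly = -61.99 − (139.51) = -201.50 mGal

-201.5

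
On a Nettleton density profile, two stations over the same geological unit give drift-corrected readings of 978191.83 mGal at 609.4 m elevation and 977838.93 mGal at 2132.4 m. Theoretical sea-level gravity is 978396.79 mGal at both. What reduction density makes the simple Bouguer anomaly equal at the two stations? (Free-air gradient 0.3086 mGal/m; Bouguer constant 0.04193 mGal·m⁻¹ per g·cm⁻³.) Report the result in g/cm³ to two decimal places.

1.83

Δg_obs = 977838.93 − 978191.83 = -352.90 mGal over Δh = 2132.4 − 609.4 = 1523.0 m
Equal Bouguer anomalies ⇒ Δg_obs + (0.3086 − 0.04193ρ)·Δh = 0
0.3086 − 0.04193ρ = −Δg_obs/Δh = 0.23171
ρ = (0.3086 − 0.23171) / 0.04193 = 1.83 g/cm³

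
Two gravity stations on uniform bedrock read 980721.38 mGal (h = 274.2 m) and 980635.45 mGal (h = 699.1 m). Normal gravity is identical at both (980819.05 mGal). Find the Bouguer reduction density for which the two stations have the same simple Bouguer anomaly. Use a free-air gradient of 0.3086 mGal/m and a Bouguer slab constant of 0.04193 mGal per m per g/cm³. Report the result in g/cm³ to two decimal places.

2.54

Δg_obs = 980635.45 − 980721.38 = -85.93 mGal over Δh = 699.1 − 274.2 = 424.9 m
Equal Bouguer anomalies ⇒ Δg_obs + (0.3086 − 0.04193ρ)·Δh = 0
0.3086 − 0.04193ρ = −Δg_obs/Δh = 0.20224
ρ = (0.3086 − 0.20224) / 0.04193 = 2.54 g/cm³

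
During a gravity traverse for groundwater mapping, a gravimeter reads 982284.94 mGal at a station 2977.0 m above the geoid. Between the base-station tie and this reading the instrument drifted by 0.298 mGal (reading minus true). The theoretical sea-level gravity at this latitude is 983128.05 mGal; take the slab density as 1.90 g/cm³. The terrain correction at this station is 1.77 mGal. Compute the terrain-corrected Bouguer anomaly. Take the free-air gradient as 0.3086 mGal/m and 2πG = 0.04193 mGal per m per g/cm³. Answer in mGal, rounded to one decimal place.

Drift-corrected reading = 982284.94 − (0.298) = 982284.642 mGal
Free-air correction = 0.3086 × 2977.0 = 918.70 mGal
Free-air anomaly = 982284.642 − 983128.05 + (918.70) = 75.292 mGal
Bouguer slab correction = 0.04193 × 1.90 × 2977.0 = 237.17 mGal
Simple Bouguer anomaly = 75.292 − (237.17) = -161.878 mGal
Complete Bouguer anomaly = -161.878 + 1.77 = -160.108 mGal

-160.1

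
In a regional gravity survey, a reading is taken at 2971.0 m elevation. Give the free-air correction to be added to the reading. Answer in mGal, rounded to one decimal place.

916.9

Free-air correction = 0.3086 × 2971.0 = 916.9 mGal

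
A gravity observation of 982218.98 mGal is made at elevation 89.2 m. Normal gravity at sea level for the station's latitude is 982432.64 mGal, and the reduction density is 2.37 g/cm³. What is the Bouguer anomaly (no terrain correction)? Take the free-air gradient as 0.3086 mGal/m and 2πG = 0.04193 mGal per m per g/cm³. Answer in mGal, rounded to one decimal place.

-195.0

Free-air correction = 0.3086 × 89.2 = 27.53 mGal
Free-air anomaly = 982218.98 − 982432.64 + (27.53) = -186.13 mGal
Bouguer slab correction = 0.04193 × 2.37 × 89.2 = 8.86 mGal
Simple Bouguer anomaly = -186.13 − (8.86) = -194.99 mGal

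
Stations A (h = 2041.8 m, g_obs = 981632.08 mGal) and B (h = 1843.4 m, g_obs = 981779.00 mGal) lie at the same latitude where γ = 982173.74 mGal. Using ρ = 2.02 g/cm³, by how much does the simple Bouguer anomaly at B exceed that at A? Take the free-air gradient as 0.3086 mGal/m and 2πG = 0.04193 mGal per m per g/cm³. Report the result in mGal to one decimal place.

102.5

Δg_SB(A) = 981632.08 − 982173.74 + 0.3086×2041.8 − 0.04193×2.02×2041.8 = -84.50 mGal
Δg_SB(B) = 981779.00 − 982173.74 + 0.3086×1843.4 − 0.04193×2.02×1843.4 = 18.00 mGal
Difference = 18.00 − (-84.50) = 102.50 mGal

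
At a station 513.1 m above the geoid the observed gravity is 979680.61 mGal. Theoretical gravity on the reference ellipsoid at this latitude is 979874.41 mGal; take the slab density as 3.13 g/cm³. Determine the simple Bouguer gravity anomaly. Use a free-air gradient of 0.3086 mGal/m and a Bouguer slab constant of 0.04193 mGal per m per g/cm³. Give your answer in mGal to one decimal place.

-102.8

Free-air correction = 0.3086 × 513.1 = 158.34 mGal
Free-air anomaly = 979680.61 − 979874.41 + (158.34) = -35.46 mGal
Bouguer slab correction = 0.04193 × 3.13 × 513.1 = 67.34 mGal
Simple Bouguer anomaly = -35.46 − (67.34) = -102.80 mGal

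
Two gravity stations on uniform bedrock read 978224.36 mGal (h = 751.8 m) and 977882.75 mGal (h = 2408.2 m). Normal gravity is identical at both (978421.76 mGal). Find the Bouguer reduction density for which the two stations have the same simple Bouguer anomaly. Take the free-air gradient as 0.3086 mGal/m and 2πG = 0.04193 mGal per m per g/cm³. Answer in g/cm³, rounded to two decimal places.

2.44

Δg_obs = 977882.75 − 978224.36 = -341.61 mGal over Δh = 2408.2 − 751.8 = 1656.4 m
Equal Bouguer anomalies ⇒ Δg_obs + (0.3086 − 0.04193ρ)·Δh = 0
0.3086 − 0.04193ρ = −Δg_obs/Δh = 0.20624
ρ = (0.3086 − 0.20624) / 0.04193 = 2.44 g/cm³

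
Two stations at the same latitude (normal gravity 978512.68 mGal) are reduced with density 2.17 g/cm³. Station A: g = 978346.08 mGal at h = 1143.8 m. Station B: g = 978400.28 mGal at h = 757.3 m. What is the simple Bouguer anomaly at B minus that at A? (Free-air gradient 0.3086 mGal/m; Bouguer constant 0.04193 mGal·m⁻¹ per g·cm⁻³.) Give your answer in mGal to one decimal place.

-29.9

Δg_SB(A) = 978346.08 − 978512.68 + 0.3086×1143.8 − 0.04193×2.17×1143.8 = 82.30 mGal
Δg_SB(B) = 978400.28 − 978512.68 + 0.3086×757.3 − 0.04193×2.17×757.3 = 52.40 mGal
Difference = 52.40 − (82.30) = -29.90 mGal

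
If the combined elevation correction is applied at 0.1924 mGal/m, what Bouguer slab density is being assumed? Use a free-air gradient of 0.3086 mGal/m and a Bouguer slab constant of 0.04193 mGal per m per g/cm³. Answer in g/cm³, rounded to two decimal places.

2.77

0.1924 = 0.3086 − 0.04193 × ρ
ρ = (0.3086 − 0.1924) / 0.04193 = 2.77 g/cm³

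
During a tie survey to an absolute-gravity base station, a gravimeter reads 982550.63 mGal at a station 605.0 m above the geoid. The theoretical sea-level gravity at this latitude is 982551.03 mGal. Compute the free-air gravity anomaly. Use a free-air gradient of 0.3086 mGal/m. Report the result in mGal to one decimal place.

Free-air correction = 0.3086 × 605.0 = 186.70 mGal
Free-air anomaly = 982550.63 − 982551.03 + (186.70) = 186.30 mGal

186.3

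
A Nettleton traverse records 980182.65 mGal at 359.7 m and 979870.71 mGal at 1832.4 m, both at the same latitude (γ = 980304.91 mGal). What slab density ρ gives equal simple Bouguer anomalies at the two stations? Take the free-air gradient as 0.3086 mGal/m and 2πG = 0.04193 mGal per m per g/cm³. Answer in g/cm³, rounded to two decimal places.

2.31

Δg_obs = 979870.71 − 980182.65 = -311.94 mGal over Δh = 1832.4 − 359.7 = 1472.7 m
Equal Bouguer anomalies ⇒ Δg_obs + (0.3086 − 0.04193ρ)·Δh = 0
0.3086 − 0.04193ρ = −Δg_obs/Δh = 0.21182
ρ = (0.3086 − 0.21182) / 0.04193 = 2.31 g/cm³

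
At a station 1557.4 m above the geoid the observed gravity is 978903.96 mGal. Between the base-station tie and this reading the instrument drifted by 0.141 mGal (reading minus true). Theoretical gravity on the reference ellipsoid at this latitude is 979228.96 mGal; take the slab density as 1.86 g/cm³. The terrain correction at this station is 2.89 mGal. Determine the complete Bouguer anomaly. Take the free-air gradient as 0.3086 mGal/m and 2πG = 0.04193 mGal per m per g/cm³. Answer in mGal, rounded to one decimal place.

36.9

Drift-corrected reading = 978903.96 − (0.141) = 978903.819 mGal
Free-air correction = 0.3086 × 1557.4 = 480.61 mGal
Free-air anomaly = 978903.819 − 979228.96 + (480.61) = 155.469 mGal
Bouguer slab correction = 0.04193 × 1.86 × 1557.4 = 121.46 mGal
Simple Bouguer anomaly = 155.469 − (121.46) = 34.009 mGal
Complete Bouguer anomaly = 34.009 + 2.89 = 36.899 mGal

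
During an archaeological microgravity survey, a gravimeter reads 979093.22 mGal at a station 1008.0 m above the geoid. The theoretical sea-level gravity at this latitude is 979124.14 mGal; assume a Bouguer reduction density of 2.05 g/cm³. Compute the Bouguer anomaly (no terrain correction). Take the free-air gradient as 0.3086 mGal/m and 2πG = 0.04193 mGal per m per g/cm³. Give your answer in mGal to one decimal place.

Free-air correction = 0.3086 × 1008.0 = 311.07 mGal
Free-air anomaly = 979093.22 − 979124.14 + (311.07) = 280.15 mGal
Bouguer slab correction = 0.04193 × 2.05 × 1008.0 = 86.64 mGal
Simple Bouguer anomaly = 280.15 − (86.64) = 193.51 mGal

193.5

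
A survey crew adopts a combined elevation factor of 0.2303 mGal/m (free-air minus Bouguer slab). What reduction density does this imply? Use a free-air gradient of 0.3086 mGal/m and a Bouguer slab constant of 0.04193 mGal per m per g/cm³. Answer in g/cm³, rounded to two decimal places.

1.87

0.2303 = 0.3086 − 0.04193 × ρ
ρ = (0.3086 − 0.2303) / 0.04193 = 1.87 g/cm³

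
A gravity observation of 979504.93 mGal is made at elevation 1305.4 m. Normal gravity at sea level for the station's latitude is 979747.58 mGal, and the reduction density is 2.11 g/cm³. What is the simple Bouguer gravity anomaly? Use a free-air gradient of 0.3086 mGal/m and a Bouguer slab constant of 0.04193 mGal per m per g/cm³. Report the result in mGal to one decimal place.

Free-air correction = 0.3086 × 1305.4 = 402.85 mGal
Free-air anomaly = 979504.93 − 979747.58 + (402.85) = 160.20 mGal
Bouguer slab correction = 0.04193 × 2.11 × 1305.4 = 115.49 mGal
Simple Bouguer anomaly = 160.20 − (115.49) = 44.71 mGal

44.7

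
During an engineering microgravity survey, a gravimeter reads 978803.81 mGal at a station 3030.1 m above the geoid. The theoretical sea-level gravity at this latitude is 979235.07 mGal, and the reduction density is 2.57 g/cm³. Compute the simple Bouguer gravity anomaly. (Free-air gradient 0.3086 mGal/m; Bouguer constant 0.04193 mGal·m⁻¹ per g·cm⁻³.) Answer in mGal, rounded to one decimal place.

Free-air correction = 0.3086 × 3030.1 = 935.09 mGal
Free-air anomaly = 978803.81 − 979235.07 + (935.09) = 503.83 mGal
Bouguer slab correction = 0.04193 × 2.57 × 3030.1 = 326.52 mGal
Simple Bouguer anomaly = 503.83 − (326.52) = 177.31 mGal

177.3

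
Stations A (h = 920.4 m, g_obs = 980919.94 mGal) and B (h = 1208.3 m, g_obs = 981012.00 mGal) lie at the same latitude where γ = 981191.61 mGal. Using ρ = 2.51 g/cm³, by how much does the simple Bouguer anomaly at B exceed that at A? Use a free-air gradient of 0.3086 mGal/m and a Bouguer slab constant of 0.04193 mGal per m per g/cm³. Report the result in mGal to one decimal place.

Δg_SB(A) = 980919.94 − 981191.61 + 0.3086×920.4 − 0.04193×2.51×920.4 = -84.50 mGal
Δg_SB(B) = 981012.00 − 981191.61 + 0.3086×1208.3 − 0.04193×2.51×1208.3 = 66.10 mGal
Difference = 66.10 − (-84.50) = 150.60 mGal

150.6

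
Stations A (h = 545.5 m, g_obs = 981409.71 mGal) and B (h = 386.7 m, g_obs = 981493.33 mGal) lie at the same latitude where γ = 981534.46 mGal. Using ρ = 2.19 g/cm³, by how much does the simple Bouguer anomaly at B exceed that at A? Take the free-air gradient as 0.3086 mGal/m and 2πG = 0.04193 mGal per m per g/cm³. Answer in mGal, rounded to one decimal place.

49.2

Δg_SB(A) = 981409.71 − 981534.46 + 0.3086×545.5 − 0.04193×2.19×545.5 = -6.50 mGal
Δg_SB(B) = 981493.33 − 981534.46 + 0.3086×386.7 − 0.04193×2.19×386.7 = 42.70 mGal
Difference = 42.70 − (-6.50) = 49.20 mGal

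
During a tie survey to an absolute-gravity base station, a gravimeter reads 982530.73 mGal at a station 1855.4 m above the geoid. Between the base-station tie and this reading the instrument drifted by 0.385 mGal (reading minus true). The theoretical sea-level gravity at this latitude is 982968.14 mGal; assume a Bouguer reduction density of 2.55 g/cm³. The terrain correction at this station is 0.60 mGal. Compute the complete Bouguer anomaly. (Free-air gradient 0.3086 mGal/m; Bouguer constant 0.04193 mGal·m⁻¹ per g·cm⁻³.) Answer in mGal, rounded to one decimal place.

-63.0

Drift-corrected reading = 982530.73 − (0.385) = 982530.345 mGal
Free-air correction = 0.3086 × 1855.4 = 572.58 mGal
Free-air anomaly = 982530.345 − 982968.14 + (572.58) = 134.785 mGal
Bouguer slab correction = 0.04193 × 2.55 × 1855.4 = 198.38 mGal
Simple Bouguer anomaly = 134.785 − (198.38) = -63.595 mGal
Complete Bouguer anomaly = -63.595 + 0.60 = -62.995 mGal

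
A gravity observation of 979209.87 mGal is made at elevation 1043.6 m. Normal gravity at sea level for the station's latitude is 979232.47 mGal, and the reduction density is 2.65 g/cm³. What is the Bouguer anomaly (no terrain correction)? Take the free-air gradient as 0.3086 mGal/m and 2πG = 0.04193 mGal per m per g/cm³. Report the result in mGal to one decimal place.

183.5

Free-air correction = 0.3086 × 1043.6 = 322.05 mGal
Free-air anomaly = 979209.87 − 979232.47 + (322.05) = 299.45 mGal
Bouguer slab correction = 0.04193 × 2.65 × 1043.6 = 115.96 mGal
Simple Bouguer anomaly = 299.45 − (115.96) = 183.49 mGal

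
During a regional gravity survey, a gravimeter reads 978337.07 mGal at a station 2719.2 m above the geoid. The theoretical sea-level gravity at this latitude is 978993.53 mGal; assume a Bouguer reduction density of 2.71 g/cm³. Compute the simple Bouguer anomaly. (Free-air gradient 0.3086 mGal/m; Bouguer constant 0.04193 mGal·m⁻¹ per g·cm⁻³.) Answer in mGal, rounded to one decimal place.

Free-air correction = 0.3086 × 2719.2 = 839.15 mGal
Free-air anomaly = 978337.07 − 978993.53 + (839.15) = 182.69 mGal
Bouguer slab correction = 0.04193 × 2.71 × 2719.2 = 308.98 mGal
Simple Bouguer anomaly = 182.69 − (308.98) = -126.29 mGal

-126.3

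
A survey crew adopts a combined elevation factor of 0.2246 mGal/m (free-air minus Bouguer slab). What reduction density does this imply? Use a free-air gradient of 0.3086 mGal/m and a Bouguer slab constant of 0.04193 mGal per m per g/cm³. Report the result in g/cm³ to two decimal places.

2.00

0.2246 = 0.3086 − 0.04193 × ρ
ρ = (0.3086 − 0.2246) / 0.04193 = 2.00 g/cm³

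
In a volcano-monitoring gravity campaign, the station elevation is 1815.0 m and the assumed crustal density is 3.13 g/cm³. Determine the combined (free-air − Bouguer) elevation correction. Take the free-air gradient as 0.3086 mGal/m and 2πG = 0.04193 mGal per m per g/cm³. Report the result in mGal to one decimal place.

Combined gradient = 0.3086 − 0.04193 × 3.13 = 0.1773591 mGal/m
Combined elevation correction = 0.1773591 × 1815.0 = 321.9 mGal

321.9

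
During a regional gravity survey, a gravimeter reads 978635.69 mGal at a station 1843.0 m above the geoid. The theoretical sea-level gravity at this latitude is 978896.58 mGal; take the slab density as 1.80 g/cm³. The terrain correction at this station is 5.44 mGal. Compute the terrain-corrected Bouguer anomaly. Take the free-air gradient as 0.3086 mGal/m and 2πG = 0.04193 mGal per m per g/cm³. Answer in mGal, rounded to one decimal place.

174.2

Free-air correction = 0.3086 × 1843.0 = 568.75 mGal
Free-air anomaly = 978635.69 − 978896.58 + (568.75) = 307.86 mGal
Bouguer slab correction = 0.04193 × 1.80 × 1843.0 = 139.10 mGal
Simple Bouguer anomaly = 307.86 − (139.10) = 168.76 mGal
Complete Bouguer anomaly = 168.76 + 5.44 = 174.20 mGal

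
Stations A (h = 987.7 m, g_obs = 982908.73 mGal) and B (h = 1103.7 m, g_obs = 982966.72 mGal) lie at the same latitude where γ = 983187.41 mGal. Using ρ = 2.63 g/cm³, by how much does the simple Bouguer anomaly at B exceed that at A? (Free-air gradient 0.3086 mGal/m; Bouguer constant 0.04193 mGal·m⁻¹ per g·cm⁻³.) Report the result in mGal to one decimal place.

81.0

Δg_SB(A) = 982908.73 − 983187.41 + 0.3086×987.7 − 0.04193×2.63×987.7 = -82.80 mGal
Δg_SB(B) = 982966.72 − 983187.41 + 0.3086×1103.7 − 0.04193×2.63×1103.7 = -1.80 mGal
Difference = -1.80 − (-82.80) = 81.00 mGal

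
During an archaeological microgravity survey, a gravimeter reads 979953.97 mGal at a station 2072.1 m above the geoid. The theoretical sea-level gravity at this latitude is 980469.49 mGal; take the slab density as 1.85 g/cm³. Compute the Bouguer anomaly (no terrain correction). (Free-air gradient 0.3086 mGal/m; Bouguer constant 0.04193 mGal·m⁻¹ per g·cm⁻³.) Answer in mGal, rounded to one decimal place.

-36.8

Free-air correction = 0.3086 × 2072.1 = 639.45 mGal
Free-air anomaly = 979953.97 − 980469.49 + (639.45) = 123.93 mGal
Bouguer slab correction = 0.04193 × 1.85 × 2072.1 = 160.73 mGal
Simple Bouguer anomaly = 123.93 − (160.73) = -36.80 mGal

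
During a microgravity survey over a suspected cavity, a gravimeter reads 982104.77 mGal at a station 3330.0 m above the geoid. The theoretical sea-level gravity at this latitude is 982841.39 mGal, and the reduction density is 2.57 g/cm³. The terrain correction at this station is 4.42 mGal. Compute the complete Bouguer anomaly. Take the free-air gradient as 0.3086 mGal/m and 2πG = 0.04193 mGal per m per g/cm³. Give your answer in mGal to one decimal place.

-63.4

Free-air correction = 0.3086 × 3330.0 = 1027.64 mGal
Free-air anomaly = 982104.77 − 982841.39 + (1027.64) = 291.02 mGal
Bouguer slab correction = 0.04193 × 2.57 × 3330.0 = 358.84 mGal
Simple Bouguer anomaly = 291.02 − (358.84) = -67.82 mGal
Complete Bouguer anomaly = -67.82 + 4.42 = -63.40 mGal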